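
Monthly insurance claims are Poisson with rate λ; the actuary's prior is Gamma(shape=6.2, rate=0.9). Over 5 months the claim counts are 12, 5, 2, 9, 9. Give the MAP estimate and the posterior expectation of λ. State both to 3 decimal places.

Σ counts = 37. Posterior: Gamma(shape = 6.2+37 = 43.2, rate = 0.9+5 = 5.9).
Mode = (α−1)/β = 42.2/5.9 = 7.153.
Mean = α/β = 43.2/5.9 = 7.322.

λ_MAP = 7.153, E[λ|data] = 7.322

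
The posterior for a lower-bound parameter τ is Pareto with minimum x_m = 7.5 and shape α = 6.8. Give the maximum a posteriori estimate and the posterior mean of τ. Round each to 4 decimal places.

The Pareto density is strictly decreasing on [x_m, ∞), so the mode is x_m = 7.5000.
Mean = α·x_m/(α−1) = 6.8·7.5/5.8 = 8.7931.
The posterior is right-skewed, so the mean exceeds the mode.

MAP = 7.5000, posterior mean = 8.7931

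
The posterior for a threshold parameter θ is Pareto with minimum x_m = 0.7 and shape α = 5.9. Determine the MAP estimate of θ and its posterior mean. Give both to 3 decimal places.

MAP estimate = 0.700, posterior mean = 0.843

The Pareto density is strictly decreasing on [x_m, ∞), so the mode is x_m = 0.700.
Mean = α·x_m/(α−1) = 5.9·0.7/4.9 = 0.843.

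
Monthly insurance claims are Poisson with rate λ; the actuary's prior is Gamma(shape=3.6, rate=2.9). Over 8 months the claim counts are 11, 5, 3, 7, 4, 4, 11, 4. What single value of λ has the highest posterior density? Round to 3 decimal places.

4.734

Σ counts = 49. Posterior: Gamma(shape = 3.6+49 = 52.6, rate = 2.9+8 = 10.9).
Mode = (α−1)/β = 51.6/10.9 = 4.734.
Mean = α/β = 52.6/10.9 = 4.826.
This is the posterior mode — the MAP estimate.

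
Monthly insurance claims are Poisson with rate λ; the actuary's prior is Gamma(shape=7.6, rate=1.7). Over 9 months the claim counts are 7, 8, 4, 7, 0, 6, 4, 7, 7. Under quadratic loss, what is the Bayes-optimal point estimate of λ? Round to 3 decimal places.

Σ counts = 50. Posterior: Gamma(shape = 7.6+50 = 57.6, rate = 1.7+9 = 10.7).
Mode = (α−1)/β = 56.6/10.7 = 5.290.
Mean = α/β = 57.6/10.7 = 5.383.
Quadratic loss ⇒ the optimal estimator is the posterior mean.

5.383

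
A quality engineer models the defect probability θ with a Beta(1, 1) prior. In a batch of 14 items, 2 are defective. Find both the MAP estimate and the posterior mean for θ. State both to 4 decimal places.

Posterior: Beta(1+2, 1+12) = Beta(3, 13).
Mode = (3−1)/(3+13−2) = 2/14 = 0.1429.
With a flat prior the MAP equals the MLE, 2/14.
Mean = 3/(3+13) = 3/16 = 0.1875.
Right-skewed posterior ⇒ mode < mean.

MAP: 0.1429. Posterior mean: 0.1875.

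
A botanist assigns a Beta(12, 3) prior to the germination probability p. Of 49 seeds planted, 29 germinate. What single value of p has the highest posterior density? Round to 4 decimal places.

0.6452

Posterior: Beta(12+29, 3+20) = Beta(41, 23).
Mode = (41−1)/(41+23−2) = 40/62 = 0.6452.
Mean = 41/(41+23) = 41/64 = 0.6406.
This is the posterior mode — the MAP estimate.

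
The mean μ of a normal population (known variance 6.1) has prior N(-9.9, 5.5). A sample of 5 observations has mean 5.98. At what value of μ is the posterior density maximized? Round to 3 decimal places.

Posterior for μ is Normal. Precision-weighted mean: (1/5.5·-9.9 + 5/6.1·5.98) / (1/5.5 + 5/6.1) = 3.097.
A Normal posterior is symmetric, so mode = mean.
This is the posterior mode — the MAP estimate.

3.097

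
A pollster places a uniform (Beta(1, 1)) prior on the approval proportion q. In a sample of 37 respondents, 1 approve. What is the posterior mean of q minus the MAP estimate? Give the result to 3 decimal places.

Posterior: Beta(1+1, 1+36) = Beta(2, 37).
Mode = (2−1)/(2+37−2) = 1/37 = 0.027.
Mean = 2/(2+37) = 2/39 = 0.051.
Difference = 0.051 − 0.027 = 0.024.
The posterior is right-skewed, so the mean exceeds the mode.

0.024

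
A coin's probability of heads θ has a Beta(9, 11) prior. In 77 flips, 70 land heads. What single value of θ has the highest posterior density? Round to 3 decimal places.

0.821

Posterior: Beta(9+70, 11+7) = Beta(79, 18).
Mode = (79−1)/(79+18−2) = 78/95 = 0.821.
Mean = 79/(79+18) = 79/97 = 0.814.
This is the posterior mode — the MAP estimate.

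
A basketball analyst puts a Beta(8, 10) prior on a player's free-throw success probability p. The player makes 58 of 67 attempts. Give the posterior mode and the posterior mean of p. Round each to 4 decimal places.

Posterior: Beta(8+58, 10+9) = Beta(66, 19).
Mode = (66−1)/(66+19−2) = 65/83 = 0.7831.
Mean = 66/(66+19) = 66/85 = 0.7765.
Mode > mean: the posterior has a left tail.

MAP = 0.7831; posterior mean = 0.7765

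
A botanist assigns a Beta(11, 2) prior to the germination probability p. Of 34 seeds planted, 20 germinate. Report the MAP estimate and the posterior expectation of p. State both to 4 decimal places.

MAP estimate = 0.6667, posterior expectation = 0.6596

Posterior: Beta(11+20, 2+14) = Beta(31, 16).
Mode = (31−1)/(31+16−2) = 30/45 = 0.6667.
Mean = 31/(31+16) = 31/47 = 0.6596.
The mean is pulled below the mode by the posterior's left skew.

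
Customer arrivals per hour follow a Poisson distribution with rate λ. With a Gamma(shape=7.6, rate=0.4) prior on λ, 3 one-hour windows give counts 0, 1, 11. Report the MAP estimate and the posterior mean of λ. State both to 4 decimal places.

Σ counts = 12. Posterior: Gamma(shape = 7.6+12 = 19.6, rate = 0.4+3 = 3.4).
Mode = (α−1)/β = 18.6/3.4 = 5.4706.
Mean = α/β = 19.6/3.4 = 5.7647.
Right-skewed posterior ⇒ mode < mean.

MAP: 5.4706. Posterior mean: 5.7647.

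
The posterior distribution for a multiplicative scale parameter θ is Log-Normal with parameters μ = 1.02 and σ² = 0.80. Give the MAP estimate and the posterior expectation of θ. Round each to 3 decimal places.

Mode = exp(μ − σ²) = exp(0.22) = 1.246.
Mean = exp(μ + σ²/2) = exp(1.420) = 4.137.
The mean is pulled above the mode by the posterior's right skew.

MAP estimate = 1.246, posterior expectation = 4.137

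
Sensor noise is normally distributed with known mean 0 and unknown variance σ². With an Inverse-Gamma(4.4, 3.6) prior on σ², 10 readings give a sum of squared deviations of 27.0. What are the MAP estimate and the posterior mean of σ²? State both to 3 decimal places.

Posterior: Inverse-Gamma(shape = 4.4+10/2 = 9.4, scale = 3.6+27.0/2 = 17.1).
Mode = β/(α+1) = 17.1/10.4 = 1.644.
Mean = β/(α−1) = 17.1/8.4 = 2.036.
Mean > mode: the posterior has a right tail.

MAP = 1.644; posterior mean = 2.036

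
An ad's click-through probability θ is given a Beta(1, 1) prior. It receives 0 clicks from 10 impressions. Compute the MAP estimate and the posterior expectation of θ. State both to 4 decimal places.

MAP = 0.0000, posterior mean = 0.0833

Posterior: Beta(1+0, 1+10) = Beta(1, 11).
Since α = 1 ≤ 1 and β > 1, the Beta density is monotone decreasing on [0,1]; the mode is at 0.
Mean = 1/(1+11) = 0.0833.
Right-skewed posterior ⇒ mode < mean.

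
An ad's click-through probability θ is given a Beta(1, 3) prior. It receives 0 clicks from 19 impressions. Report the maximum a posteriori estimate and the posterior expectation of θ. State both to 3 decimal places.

Posterior: Beta(1+0, 3+19) = Beta(1, 22).
Since α = 1 ≤ 1 and β > 1, the Beta density is monotone decreasing on [0,1]; the mode is at 0.
Mean = 1/(1+22) = 0.043.
The posterior is right-skewed, so the mean exceeds the mode.

MAP = 0.000; posterior mean = 0.043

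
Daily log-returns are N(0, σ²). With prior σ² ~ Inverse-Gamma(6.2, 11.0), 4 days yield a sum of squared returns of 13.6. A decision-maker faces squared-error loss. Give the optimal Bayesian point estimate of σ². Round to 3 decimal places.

Posterior: Inverse-Gamma(shape = 6.2+4/2 = 8.2, scale = 11.0+13.6/2 = 17.8).
Mode = β/(α+1) = 17.8/9.2 = 1.935.
Mean = β/(α−1) = 17.8/7.2 = 2.472.
Squared-error loss ⇒ the optimal estimator is the posterior mean.

2.472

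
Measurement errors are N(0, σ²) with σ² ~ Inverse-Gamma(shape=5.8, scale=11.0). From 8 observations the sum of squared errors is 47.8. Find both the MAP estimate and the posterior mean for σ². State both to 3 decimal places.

Posterior: Inverse-Gamma(shape = 5.8+8/2 = 9.8, scale = 11.0+47.8/2 = 34.9).
Mode = β/(α+1) = 34.9/10.8 = 3.231.
Mean = β/(α−1) = 34.9/8.8 = 3.966.
The posterior is right-skewed, so the mean exceeds the mode.

MAP = 3.231, posterior mean = 3.966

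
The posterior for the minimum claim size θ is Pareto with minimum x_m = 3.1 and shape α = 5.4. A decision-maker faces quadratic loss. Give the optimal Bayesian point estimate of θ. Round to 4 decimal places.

3.8045

The Pareto density is strictly decreasing on [x_m, ∞), so the mode is x_m = 3.1000.
Mean = α·x_m/(α−1) = 5.4·3.1/4.4 = 3.8045.
Quadratic loss ⇒ the optimal estimator is the posterior mean.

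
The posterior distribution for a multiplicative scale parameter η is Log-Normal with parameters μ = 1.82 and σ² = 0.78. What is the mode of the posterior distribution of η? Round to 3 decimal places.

Mode = exp(μ − σ²) = exp(1.04) = 2.829.
Mean = exp(μ + σ²/2) = exp(2.210) = 9.116.
This is the posterior mode — the MAP estimate.

2.829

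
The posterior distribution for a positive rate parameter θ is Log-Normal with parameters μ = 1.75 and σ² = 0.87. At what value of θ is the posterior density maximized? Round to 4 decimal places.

Mode = exp(μ − σ²) = exp(0.88) = 2.4109.
Mean = exp(μ + σ²/2) = exp(2.185) = 8.8906.
This is the posterior mode — the MAP estimate.

2.4109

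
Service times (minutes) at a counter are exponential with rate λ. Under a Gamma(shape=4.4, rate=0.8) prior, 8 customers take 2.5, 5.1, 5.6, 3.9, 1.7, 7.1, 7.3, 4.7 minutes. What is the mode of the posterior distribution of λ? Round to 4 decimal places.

0.2946

Σ times = 37.9. Posterior: Gamma(shape = 4.4+8 = 12.4, rate = 0.8+37.9 = 38.7).
Mode = (α−1)/β = 11.4/38.7 = 0.2946.
Mean = α/β = 12.4/38.7 = 0.3204.
This is the posterior mode — the MAP estimate.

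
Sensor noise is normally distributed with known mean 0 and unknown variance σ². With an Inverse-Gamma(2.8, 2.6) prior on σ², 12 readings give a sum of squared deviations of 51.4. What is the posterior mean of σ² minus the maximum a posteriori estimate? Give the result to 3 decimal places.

0.740

Posterior: Inverse-Gamma(shape = 2.8+12/2 = 8.8, scale = 2.6+51.4/2 = 28.3).
Mode = β/(α+1) = 28.3/9.8 = 2.888.
Mean = β/(α−1) = 28.3/7.8 = 3.628.
Difference = 3.628 − 2.888 = 0.740.
The posterior is right-skewed, so the mean exceeds the mode.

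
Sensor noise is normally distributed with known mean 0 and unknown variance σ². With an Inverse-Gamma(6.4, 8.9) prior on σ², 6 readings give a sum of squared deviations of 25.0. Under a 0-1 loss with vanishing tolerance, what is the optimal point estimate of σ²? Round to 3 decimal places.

Posterior: Inverse-Gamma(shape = 6.4+6/2 = 9.4, scale = 8.9+25.0/2 = 21.4).
Mode = β/(α+1) = 21.4/10.4 = 2.058.
Mean = β/(α−1) = 21.4/8.4 = 2.548.
This is the posterior mode — the MAP estimate.

2.058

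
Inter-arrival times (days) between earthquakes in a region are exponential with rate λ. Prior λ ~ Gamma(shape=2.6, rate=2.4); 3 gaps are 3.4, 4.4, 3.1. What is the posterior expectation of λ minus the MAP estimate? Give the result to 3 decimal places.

0.075

Σ times = 10.9. Posterior: Gamma(shape = 2.6+3 = 5.6, rate = 2.4+10.9 = 13.3).
Mode = (α−1)/β = 4.6/13.3 = 0.346.
Mean = α/β = 5.6/13.3 = 0.421.
Difference = 0.421 − 0.346 = 0.075.
The mean is pulled above the mode by the posterior's right skew.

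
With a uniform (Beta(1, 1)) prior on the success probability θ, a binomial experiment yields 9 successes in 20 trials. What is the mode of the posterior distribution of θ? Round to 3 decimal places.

Posterior: Beta(1+9, 1+11) = Beta(10, 12).
Mode = (10−1)/(10+12−2) = 9/20 = 0.450.
With a flat prior the MAP equals the MLE, 9/20.
Mean = 10/(10+12) = 10/22 = 0.455.
This is the posterior mode — the MAP estimate.

0.450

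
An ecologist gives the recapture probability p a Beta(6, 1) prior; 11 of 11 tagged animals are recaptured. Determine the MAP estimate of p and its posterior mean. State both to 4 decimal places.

MAP estimate = 1.0000, posterior mean = 0.9444

Posterior: Beta(6+11, 1+0) = Beta(17, 1).
Since β = 1 ≤ 1 and α > 1, the Beta density is monotone increasing on [0,1]; the mode is at 1.
Mean = 17/(17+1) = 0.9444.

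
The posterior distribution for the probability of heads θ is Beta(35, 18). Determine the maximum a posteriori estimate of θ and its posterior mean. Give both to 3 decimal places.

MAP: 0.667. Posterior mean: 0.660.

Mode = (35−1)/(35+18−2) = 34/51 = 0.667.
Mean = 35/(35+18) = 35/53 = 0.660.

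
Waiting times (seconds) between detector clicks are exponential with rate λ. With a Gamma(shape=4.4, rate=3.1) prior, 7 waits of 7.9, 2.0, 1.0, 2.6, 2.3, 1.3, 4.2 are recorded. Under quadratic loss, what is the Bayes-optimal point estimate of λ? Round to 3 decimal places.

Σ times = 21.3. Posterior: Gamma(shape = 4.4+7 = 11.4, rate = 3.1+21.3 = 24.4).
Mode = (α−1)/β = 10.4/24.4 = 0.426.
Mean = α/β = 11.4/24.4 = 0.467.
Quadratic loss ⇒ the optimal estimator is the posterior mean.

0.467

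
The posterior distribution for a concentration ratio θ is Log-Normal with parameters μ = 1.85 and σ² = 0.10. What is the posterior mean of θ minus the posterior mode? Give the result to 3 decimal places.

0.931

Mode = exp(μ − σ²) = exp(1.75) = 5.755.
Mean = exp(μ + σ²/2) = exp(1.900) = 6.686.
Difference = 6.686 − 5.755 = 0.931.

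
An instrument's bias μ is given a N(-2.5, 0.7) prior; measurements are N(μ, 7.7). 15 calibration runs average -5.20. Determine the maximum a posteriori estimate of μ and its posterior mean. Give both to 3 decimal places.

Posterior for μ is Normal. Precision-weighted mean: (1/0.7·-2.5 + 15/7.7·-5.20) / (1/0.7 + 15/7.7) = -4.058.
A Normal posterior is symmetric, so mode = mean.

μ_MAP = -4.058, E[μ|data] = -4.058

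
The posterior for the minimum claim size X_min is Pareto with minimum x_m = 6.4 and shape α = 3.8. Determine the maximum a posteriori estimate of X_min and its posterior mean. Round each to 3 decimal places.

The Pareto density is strictly decreasing on [x_m, ∞), so the mode is x_m = 6.400.
Mean = α·x_m/(α−1) = 3.8·6.4/2.8 = 8.686.
Mean > mode: the posterior has a right tail.

MAP: 6.400. Posterior mean: 8.686.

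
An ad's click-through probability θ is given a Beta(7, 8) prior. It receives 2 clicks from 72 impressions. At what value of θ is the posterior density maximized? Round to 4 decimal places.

0.0941

Posterior: Beta(7+2, 8+70) = Beta(9, 78).
Mode = (9−1)/(9+78−2) = 8/85 = 0.0941.
Mean = 9/(9+78) = 9/87 = 0.1034.
This is the posterior mode — the MAP estimate.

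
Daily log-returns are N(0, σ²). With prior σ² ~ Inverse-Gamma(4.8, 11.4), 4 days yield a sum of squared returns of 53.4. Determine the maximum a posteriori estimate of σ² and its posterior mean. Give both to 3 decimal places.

Posterior: Inverse-Gamma(shape = 4.8+4/2 = 6.8, scale = 11.4+53.4/2 = 38.1).
Mode = β/(α+1) = 38.1/7.8 = 4.885.
Mean = β/(α−1) = 38.1/5.8 = 6.569.
The mean is pulled above the mode by the posterior's right skew.

MAP = 4.885, posterior mean = 6.569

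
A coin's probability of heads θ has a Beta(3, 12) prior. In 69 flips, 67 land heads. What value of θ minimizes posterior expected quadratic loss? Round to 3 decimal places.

0.833

Posterior: Beta(3+67, 12+2) = Beta(70, 14).
Mode = (70−1)/(70+14−2) = 69/82 = 0.841.
Mean = 70/(70+14) = 70/84 = 0.833.
Quadratic loss ⇒ the optimal estimator is the posterior mean.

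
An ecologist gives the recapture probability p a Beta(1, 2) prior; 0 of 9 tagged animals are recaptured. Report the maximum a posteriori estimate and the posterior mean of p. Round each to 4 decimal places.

Posterior: Beta(1+0, 2+9) = Beta(1, 11).
Since α = 1 ≤ 1 and β > 1, the Beta density is monotone decreasing on [0,1]; the mode is at 0.
Mean = 1/(1+11) = 0.0833.

p_MAP = 0.0000, E[p|data] = 0.0833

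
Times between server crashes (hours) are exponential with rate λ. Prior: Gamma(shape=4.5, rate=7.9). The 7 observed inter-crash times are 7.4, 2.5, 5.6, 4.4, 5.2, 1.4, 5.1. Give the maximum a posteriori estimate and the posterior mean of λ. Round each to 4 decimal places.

MAP = 0.2658; posterior mean = 0.2911

Σ times = 31.6. Posterior: Gamma(shape = 4.5+7 = 11.5, rate = 7.9+31.6 = 39.5).
Mode = (α−1)/β = 10.5/39.5 = 0.2658.
Mean = α/β = 11.5/39.5 = 0.2911.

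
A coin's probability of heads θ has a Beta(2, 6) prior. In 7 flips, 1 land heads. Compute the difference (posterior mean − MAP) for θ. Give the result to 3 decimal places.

Posterior: Beta(2+1, 6+6) = Beta(3, 12).
Mode = (3−1)/(3+12−2) = 2/13 = 0.154.
Mean = 3/(3+12) = 3/15 = 0.200.
Difference = 0.200 − 0.154 = 0.046.

0.046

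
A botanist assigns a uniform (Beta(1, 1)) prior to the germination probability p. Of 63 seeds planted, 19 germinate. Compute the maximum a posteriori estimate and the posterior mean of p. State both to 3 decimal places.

Posterior: Beta(1+19, 1+44) = Beta(20, 45).
Mode = (20−1)/(20+45−2) = 19/63 = 0.302.
Mean = 20/(20+45) = 20/65 = 0.308.

maximum a posteriori estimate = 0.302, posterior mean = 0.308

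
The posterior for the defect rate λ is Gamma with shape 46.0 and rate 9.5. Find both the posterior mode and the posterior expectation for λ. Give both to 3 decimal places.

Mode = (α−1)/β = 45.0/9.5 = 4.737.
Mean = α/β = 46.0/9.5 = 4.842.

MAP = 4.737; posterior mean = 4.842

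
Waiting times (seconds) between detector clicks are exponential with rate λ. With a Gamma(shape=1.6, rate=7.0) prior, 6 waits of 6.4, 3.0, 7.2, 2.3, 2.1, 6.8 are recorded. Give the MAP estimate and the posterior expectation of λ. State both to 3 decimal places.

Σ times = 27.8. Posterior: Gamma(shape = 1.6+6 = 7.6, rate = 7.0+27.8 = 34.8).
Mode = (α−1)/β = 6.6/34.8 = 0.190.
Mean = α/β = 7.6/34.8 = 0.218.

MAP: 0.190. Posterior mean: 0.218.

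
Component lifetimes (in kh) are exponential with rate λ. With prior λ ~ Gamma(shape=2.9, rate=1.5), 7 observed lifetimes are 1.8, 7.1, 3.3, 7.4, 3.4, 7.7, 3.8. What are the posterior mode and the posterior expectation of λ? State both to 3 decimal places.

Σ times = 34.5. Posterior: Gamma(shape = 2.9+7 = 9.9, rate = 1.5+34.5 = 36.0).
Mode = (α−1)/β = 8.9/36.0 = 0.247.
Mean = α/β = 9.9/36.0 = 0.275.
Right-skewed posterior ⇒ mode < mean.

MAP: 0.247. Posterior mean: 0.275.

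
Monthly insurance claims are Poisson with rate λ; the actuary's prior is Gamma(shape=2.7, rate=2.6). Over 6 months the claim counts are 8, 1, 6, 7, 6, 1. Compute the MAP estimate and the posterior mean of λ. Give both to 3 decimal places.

Σ counts = 29. Posterior: Gamma(shape = 2.7+29 = 31.7, rate = 2.6+6 = 8.6).
Mode = (α−1)/β = 30.7/8.6 = 3.570.
Mean = α/β = 31.7/8.6 = 3.686.

MAP = 3.570; posterior mean = 3.686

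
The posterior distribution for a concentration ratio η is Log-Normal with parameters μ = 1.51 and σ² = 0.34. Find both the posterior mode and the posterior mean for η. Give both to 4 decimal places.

MAP = 3.2220; posterior mean = 5.3656

Mode = exp(μ − σ²) = exp(1.17) = 3.2220.
Mean = exp(μ + σ²/2) = exp(1.680) = 5.3656.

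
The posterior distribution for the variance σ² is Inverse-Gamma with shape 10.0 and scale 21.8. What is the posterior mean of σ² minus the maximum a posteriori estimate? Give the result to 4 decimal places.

0.4404

Mode = β/(α+1) = 21.8/11.0 = 1.9818.
Mean = β/(α−1) = 21.8/9.0 = 2.4222.
Difference = 2.4222 − 1.9818 = 0.4404.
Mean > mode: the posterior has a right tail.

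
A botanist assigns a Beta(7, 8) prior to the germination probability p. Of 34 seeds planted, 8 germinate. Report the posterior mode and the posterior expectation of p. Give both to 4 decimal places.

Posterior: Beta(7+8, 8+26) = Beta(15, 34).
Mode = (15−1)/(15+34−2) = 14/47 = 0.2979.
Mean = 15/(15+34) = 15/49 = 0.3061.
Right-skewed posterior ⇒ mode < mean.

MAP = 0.2979; posterior mean = 0.3061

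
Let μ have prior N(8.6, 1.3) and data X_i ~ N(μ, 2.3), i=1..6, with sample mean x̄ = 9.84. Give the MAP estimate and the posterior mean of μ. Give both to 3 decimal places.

Posterior for μ is Normal. Precision-weighted mean: (1/1.3·8.6 + 6/2.3·9.84) / (1/1.3 + 6/2.3) = 9.558.
A Normal posterior is symmetric, so mode = mean.

MAP = 9.558; posterior mean = 9.558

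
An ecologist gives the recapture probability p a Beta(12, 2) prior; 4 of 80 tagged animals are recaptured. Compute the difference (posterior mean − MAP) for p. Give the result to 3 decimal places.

0.007

Posterior: Beta(12+4, 2+76) = Beta(16, 78).
Mode = (16−1)/(16+78−2) = 15/92 = 0.163.
Mean = 16/(16+78) = 16/94 = 0.170.
Difference = 0.170 − 0.163 = 0.007.
Mean > mode: the posterior has a right tail.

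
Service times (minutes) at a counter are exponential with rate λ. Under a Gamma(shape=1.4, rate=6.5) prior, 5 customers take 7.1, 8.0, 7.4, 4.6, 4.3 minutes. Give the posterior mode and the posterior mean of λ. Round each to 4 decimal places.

posterior mode = 0.1425, posterior mean = 0.1689

Σ times = 31.4. Posterior: Gamma(shape = 1.4+5 = 6.4, rate = 6.5+31.4 = 37.9).
Mode = (α−1)/β = 5.4/37.9 = 0.1425.
Mean = α/β = 6.4/37.9 = 0.1689.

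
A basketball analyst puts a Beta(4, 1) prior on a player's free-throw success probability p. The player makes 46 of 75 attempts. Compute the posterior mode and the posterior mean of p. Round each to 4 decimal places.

p_MAP = 0.6282, E[p|data] = 0.6250

Posterior: Beta(4+46, 1+29) = Beta(50, 30).
Mode = (50−1)/(50+30−2) = 49/78 = 0.6282.
Mean = 50/(50+30) = 50/80 = 0.6250.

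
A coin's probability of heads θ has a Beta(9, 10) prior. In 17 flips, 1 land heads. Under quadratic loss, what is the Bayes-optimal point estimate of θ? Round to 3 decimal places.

Posterior: Beta(9+1, 10+16) = Beta(10, 26).
Mode = (10−1)/(10+26−2) = 9/34 = 0.265.
Mean = 10/(10+26) = 10/36 = 0.278.
Quadratic loss ⇒ the optimal estimator is the posterior mean.

0.278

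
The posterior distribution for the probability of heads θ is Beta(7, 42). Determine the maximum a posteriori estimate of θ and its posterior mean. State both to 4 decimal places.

Mode = (7−1)/(7+42−2) = 6/47 = 0.1277.
Mean = 7/(7+42) = 7/49 = 0.1429.

MAP: 0.1277. Posterior mean: 0.1429.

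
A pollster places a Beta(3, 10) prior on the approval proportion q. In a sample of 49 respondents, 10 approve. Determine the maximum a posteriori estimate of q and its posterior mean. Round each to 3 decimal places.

MAP = 0.200; posterior mean = 0.210

Posterior: Beta(3+10, 10+39) = Beta(13, 49).
Mode = (13−1)/(13+49−2) = 12/60 = 0.200.
Mean = 13/(13+49) = 13/62 = 0.210.
Mean > mode: the posterior has a right tail.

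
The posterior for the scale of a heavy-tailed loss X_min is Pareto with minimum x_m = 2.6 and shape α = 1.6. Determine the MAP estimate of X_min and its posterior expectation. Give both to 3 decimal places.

The Pareto density is strictly decreasing on [x_m, ∞), so the mode is x_m = 2.600.
Mean = α·x_m/(α−1) = 1.6·2.6/0.6 = 6.933.
The posterior is right-skewed, so the mean exceeds the mode.

MAP: 2.600. Posterior mean: 6.933.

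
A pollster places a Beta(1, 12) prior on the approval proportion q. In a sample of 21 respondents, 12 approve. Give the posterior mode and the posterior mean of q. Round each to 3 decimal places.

Posterior: Beta(1+12, 12+9) = Beta(13, 21).
Mode = (13−1)/(13+21−2) = 12/32 = 0.375.
Mean = 13/(13+21) = 13/34 = 0.382.
The posterior is right-skewed, so the mean exceeds the mode.

MAP: 0.375. Posterior mean: 0.382.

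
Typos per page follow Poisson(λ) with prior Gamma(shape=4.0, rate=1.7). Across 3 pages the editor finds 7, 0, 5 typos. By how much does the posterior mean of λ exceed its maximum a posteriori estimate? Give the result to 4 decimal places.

Σ counts = 12. Posterior: Gamma(shape = 4.0+12 = 16.0, rate = 1.7+3 = 4.7).
Mode = (α−1)/β = 15.0/4.7 = 3.1915.
Mean = α/β = 16.0/4.7 = 3.4043.
Difference = 3.4043 − 3.1915 = 0.2128.
Right-skewed posterior ⇒ mode < mean.

0.2128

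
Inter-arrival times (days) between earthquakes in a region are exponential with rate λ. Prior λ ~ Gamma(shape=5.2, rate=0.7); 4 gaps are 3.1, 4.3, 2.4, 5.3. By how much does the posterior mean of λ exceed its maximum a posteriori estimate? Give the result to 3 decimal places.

Σ times = 15.1. Posterior: Gamma(shape = 5.2+4 = 9.2, rate = 0.7+15.1 = 15.8).
Mode = (α−1)/β = 8.2/15.8 = 0.519.
Mean = α/β = 9.2/15.8 = 0.582.
Difference = 0.582 − 0.519 = 0.063.

0.063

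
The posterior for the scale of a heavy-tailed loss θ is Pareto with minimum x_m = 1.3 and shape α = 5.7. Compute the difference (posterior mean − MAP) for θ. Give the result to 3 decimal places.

0.277

The Pareto density is strictly decreasing on [x_m, ∞), so the mode is x_m = 1.300.
Mean = α·x_m/(α−1) = 5.7·1.3/4.7 = 1.577.
Difference = 1.577 − 1.300 = 0.277.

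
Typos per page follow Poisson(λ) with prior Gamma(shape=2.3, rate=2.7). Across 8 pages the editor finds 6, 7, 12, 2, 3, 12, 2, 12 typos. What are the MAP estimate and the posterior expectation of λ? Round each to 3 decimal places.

Σ counts = 56. Posterior: Gamma(shape = 2.3+56 = 58.3, rate = 2.7+8 = 10.7).
Mode = (α−1)/β = 57.3/10.7 = 5.355.
Mean = α/β = 58.3/10.7 = 5.449.
Mean > mode: the posterior has a right tail.

λ_MAP = 5.355, E[λ|data] = 5.449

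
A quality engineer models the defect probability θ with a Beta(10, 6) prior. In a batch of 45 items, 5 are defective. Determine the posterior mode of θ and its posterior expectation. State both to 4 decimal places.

Posterior: Beta(10+5, 6+40) = Beta(15, 46).
Mode = (15−1)/(15+46−2) = 14/59 = 0.2373.
Mean = 15/(15+46) = 15/61 = 0.2459.
The mean is pulled above the mode by the posterior's right skew.

θ_MAP = 0.2373, E[θ|data] = 0.2459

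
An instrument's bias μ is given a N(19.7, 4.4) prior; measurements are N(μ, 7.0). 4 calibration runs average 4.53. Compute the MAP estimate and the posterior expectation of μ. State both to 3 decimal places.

μ_MAP = 8.847, E[μ|data] = 8.847

Posterior for μ is Normal. Precision-weighted mean: (1/4.4·19.7 + 4/7.0·4.53) / (1/4.4 + 4/7.0) = 8.847.
A Normal posterior is symmetric, so mode = mean.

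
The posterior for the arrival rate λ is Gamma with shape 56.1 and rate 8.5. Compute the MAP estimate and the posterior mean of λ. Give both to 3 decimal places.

Mode = (α−1)/β = 55.1/8.5 = 6.482.
Mean = α/β = 56.1/8.5 = 6.600.

MAP estimate = 6.482, posterior mean = 6.600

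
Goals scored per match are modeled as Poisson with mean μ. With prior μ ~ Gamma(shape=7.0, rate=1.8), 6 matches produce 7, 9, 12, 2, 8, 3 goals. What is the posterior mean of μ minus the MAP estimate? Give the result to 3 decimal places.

0.128

Σ counts = 41. Posterior: Gamma(shape = 7.0+41 = 48.0, rate = 1.8+6 = 7.8).
Mode = (α−1)/β = 47.0/7.8 = 6.026.
Mean = α/β = 48.0/7.8 = 6.154.
Difference = 6.154 − 6.026 = 0.128.
The posterior is right-skewed, so the mean exceeds the mode.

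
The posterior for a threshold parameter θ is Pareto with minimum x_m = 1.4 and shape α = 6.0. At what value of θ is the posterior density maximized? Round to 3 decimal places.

The Pareto density is strictly decreasing on [x_m, ∞), so the mode is x_m = 1.400.
Mean = α·x_m/(α−1) = 6.0·1.4/5.0 = 1.680.
This is the posterior mode — the MAP estimate.

1.400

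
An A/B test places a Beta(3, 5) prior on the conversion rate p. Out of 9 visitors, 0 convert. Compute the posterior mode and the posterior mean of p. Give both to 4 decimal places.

posterior mode = 0.1333, posterior mean = 0.1765

Posterior: Beta(3+0, 5+9) = Beta(3, 14).
Mode = (3−1)/(3+14−2) = 2/15 = 0.1333.
Mean = 3/(3+14) = 3/17 = 0.1765.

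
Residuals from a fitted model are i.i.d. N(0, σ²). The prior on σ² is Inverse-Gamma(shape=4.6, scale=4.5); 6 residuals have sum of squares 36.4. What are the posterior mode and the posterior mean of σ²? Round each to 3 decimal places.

Posterior: Inverse-Gamma(shape = 4.6+6/2 = 7.6, scale = 4.5+36.4/2 = 22.7).
Mode = β/(α+1) = 22.7/8.6 = 2.640.
Mean = β/(α−1) = 22.7/6.6 = 3.439.
The posterior is right-skewed, so the mean exceeds the mode.

MAP: 2.640. Posterior mean: 3.439.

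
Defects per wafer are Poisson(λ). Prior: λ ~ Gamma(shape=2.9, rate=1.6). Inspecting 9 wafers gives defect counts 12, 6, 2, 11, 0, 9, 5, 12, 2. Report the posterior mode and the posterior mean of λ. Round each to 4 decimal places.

Σ counts = 59. Posterior: Gamma(shape = 2.9+59 = 61.9, rate = 1.6+9 = 10.6).
Mode = (α−1)/β = 60.9/10.6 = 5.7453.
Mean = α/β = 61.9/10.6 = 5.8396.
Mean > mode: the posterior has a right tail.

MAP = 5.7453; posterior mean = 5.8396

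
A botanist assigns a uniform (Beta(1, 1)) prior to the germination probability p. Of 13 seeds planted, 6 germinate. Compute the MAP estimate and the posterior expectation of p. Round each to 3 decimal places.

Posterior: Beta(1+6, 1+7) = Beta(7, 8).
Mode = (7−1)/(7+8−2) = 6/13 = 0.462.
With a flat prior the MAP equals the MLE, 6/13.
Mean = 7/(7+8) = 7/15 = 0.467.

MAP estimate = 0.462, posterior expectation = 0.467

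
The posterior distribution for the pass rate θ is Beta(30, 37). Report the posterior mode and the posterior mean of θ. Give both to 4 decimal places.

θ_MAP = 0.4462, E[θ|data] = 0.4478

Mode = (30−1)/(30+37−2) = 29/65 = 0.4462.
Mean = 30/(30+37) = 30/67 = 0.4478.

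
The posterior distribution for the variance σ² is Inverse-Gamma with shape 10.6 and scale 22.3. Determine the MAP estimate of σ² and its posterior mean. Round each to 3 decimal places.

Mode = β/(α+1) = 22.3/11.6 = 1.922.
Mean = β/(α−1) = 22.3/9.6 = 2.323.

MAP estimate = 1.922, posterior mean = 2.323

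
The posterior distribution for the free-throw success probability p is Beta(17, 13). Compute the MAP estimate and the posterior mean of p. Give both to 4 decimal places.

Mode = (17−1)/(17+13−2) = 16/28 = 0.5714.
Mean = 17/(17+13) = 17/30 = 0.5667.

MAP = 0.5714; posterior mean = 0.5667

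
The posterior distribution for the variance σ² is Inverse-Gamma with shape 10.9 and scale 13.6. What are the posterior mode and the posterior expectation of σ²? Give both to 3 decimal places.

Mode = β/(α+1) = 13.6/11.9 = 1.143.
Mean = β/(α−1) = 13.6/9.9 = 1.374.
Mean > mode: the posterior has a right tail.

MAP: 1.143. Posterior mean: 1.374.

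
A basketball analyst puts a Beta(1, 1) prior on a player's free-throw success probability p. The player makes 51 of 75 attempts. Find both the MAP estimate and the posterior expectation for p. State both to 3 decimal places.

MAP estimate = 0.680, posterior expectation = 0.675

Posterior: Beta(1+51, 1+24) = Beta(52, 25).
Mode = (52−1)/(52+25−2) = 51/75 = 0.680.
With a flat prior the MAP equals the MLE, 51/75.
Mean = 52/(52+25) = 52/77 = 0.675.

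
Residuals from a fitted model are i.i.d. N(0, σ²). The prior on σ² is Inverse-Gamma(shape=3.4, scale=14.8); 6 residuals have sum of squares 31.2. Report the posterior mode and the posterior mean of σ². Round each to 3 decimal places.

MAP = 4.108, posterior mean = 5.630

Posterior: Inverse-Gamma(shape = 3.4+6/2 = 6.4, scale = 14.8+31.2/2 = 30.4).
Mode = β/(α+1) = 30.4/7.4 = 4.108.
Mean = β/(α−1) = 30.4/5.4 = 5.630.
The mean is pulled above the mode by the posterior's right skew.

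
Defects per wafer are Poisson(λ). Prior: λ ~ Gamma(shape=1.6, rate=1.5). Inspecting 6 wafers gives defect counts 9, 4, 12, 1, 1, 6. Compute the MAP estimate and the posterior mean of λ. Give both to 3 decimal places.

MAP = 4.480; posterior mean = 4.613

Σ counts = 33. Posterior: Gamma(shape = 1.6+33 = 34.6, rate = 1.5+6 = 7.5).
Mode = (α−1)/β = 33.6/7.5 = 4.480.
Mean = α/β = 34.6/7.5 = 4.613.
Mean > mode: the posterior has a right tail.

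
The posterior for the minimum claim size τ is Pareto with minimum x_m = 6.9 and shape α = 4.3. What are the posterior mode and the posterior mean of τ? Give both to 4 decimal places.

MAP = 6.9000; posterior mean = 8.9909

The Pareto density is strictly decreasing on [x_m, ∞), so the mode is x_m = 6.9000.
Mean = α·x_m/(α−1) = 4.3·6.9/3.3 = 8.9909.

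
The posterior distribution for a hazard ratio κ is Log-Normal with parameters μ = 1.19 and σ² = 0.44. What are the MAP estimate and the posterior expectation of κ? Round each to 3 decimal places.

Mode = exp(μ − σ²) = exp(0.75) = 2.117.
Mean = exp(μ + σ²/2) = exp(1.410) = 4.096.

MAP: 2.117. Posterior mean: 4.096.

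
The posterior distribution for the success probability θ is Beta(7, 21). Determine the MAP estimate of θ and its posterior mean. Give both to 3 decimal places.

θ_MAP = 0.231, E[θ|data] = 0.250

Mode = (7−1)/(7+21−2) = 6/26 = 0.231.
Mean = 7/(7+21) = 7/28 = 0.250.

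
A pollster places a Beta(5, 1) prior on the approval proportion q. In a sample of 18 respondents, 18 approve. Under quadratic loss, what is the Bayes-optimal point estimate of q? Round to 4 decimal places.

0.9583

Posterior: Beta(5+18, 1+0) = Beta(23, 1).
Since β = 1 ≤ 1 and α > 1, the Beta density is monotone increasing on [0,1]; the mode is at 1.
Mean = 23/(23+1) = 0.9583.
Quadratic loss ⇒ the optimal estimator is the posterior mean.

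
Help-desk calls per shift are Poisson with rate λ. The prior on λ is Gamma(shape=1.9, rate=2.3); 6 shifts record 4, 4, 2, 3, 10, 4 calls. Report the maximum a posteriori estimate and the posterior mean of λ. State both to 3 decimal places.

Σ counts = 27. Posterior: Gamma(shape = 1.9+27 = 28.9, rate = 2.3+6 = 8.3).
Mode = (α−1)/β = 27.9/8.3 = 3.361.
Mean = α/β = 28.9/8.3 = 3.482.

maximum a posteriori estimate = 3.361, posterior mean = 3.482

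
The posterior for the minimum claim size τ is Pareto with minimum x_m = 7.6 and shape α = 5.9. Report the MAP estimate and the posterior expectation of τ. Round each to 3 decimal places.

The Pareto density is strictly decreasing on [x_m, ∞), so the mode is x_m = 7.600.
Mean = α·x_m/(α−1) = 5.9·7.6/4.9 = 9.151.

MAP = 7.600; posterior mean = 9.151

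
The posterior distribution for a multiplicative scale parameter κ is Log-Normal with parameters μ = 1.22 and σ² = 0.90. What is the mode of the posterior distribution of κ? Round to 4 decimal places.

Mode = exp(μ − σ²) = exp(0.32) = 1.3771.
Mean = exp(μ + σ²/2) = exp(1.670) = 5.3122.
This is the posterior mode — the MAP estimate.

1.3771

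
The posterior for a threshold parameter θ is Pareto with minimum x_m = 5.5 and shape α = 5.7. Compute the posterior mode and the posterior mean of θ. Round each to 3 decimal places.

The Pareto density is strictly decreasing on [x_m, ∞), so the mode is x_m = 5.500.
Mean = α·x_m/(α−1) = 5.7·5.5/4.7 = 6.670.

posterior mode = 5.500, posterior mean = 6.670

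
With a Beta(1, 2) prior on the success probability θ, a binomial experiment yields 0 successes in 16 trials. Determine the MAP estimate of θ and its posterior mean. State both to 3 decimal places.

MAP = 0.000, posterior mean = 0.053

Posterior: Beta(1+0, 2+16) = Beta(1, 18).
Since α = 1 ≤ 1 and β > 1, the Beta density is monotone decreasing on [0,1]; the mode is at 0.
Mean = 1/(1+18) = 0.053.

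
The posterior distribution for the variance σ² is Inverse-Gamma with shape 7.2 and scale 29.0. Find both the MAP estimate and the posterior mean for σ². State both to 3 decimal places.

MAP = 3.537, posterior mean = 4.677

Mode = β/(α+1) = 29.0/8.2 = 3.537.
Mean = β/(α−1) = 29.0/6.2 = 4.677.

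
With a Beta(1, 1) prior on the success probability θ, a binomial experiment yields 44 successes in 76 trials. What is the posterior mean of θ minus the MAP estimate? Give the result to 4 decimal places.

-0.0020

Posterior: Beta(1+44, 1+32) = Beta(45, 33).
Mode = (45−1)/(45+33−2) = 44/76 = 0.5789.
With a flat prior the MAP equals the MLE, 44/76.
Mean = 45/(45+33) = 45/78 = 0.5769.
Difference = 0.5769 − 0.5789 = -0.0020.
Left-skewed posterior ⇒ mean < mode.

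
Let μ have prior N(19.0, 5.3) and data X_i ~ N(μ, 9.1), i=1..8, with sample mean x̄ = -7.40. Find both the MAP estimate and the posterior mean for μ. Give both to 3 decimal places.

MAP estimate = -2.735, posterior mean = -2.735

Posterior for μ is Normal. Precision-weighted mean: (1/5.3·19.0 + 8/9.1·-7.40) / (1/5.3 + 8/9.1) = -2.735.
A Normal posterior is symmetric, so mode = mean.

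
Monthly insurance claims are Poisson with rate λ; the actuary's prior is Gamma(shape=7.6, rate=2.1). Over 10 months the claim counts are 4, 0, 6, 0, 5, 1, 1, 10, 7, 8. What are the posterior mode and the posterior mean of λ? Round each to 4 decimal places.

MAP = 4.0165, posterior mean = 4.0992

Σ counts = 42. Posterior: Gamma(shape = 7.6+42 = 49.6, rate = 2.1+10 = 12.1).
Mode = (α−1)/β = 48.6/12.1 = 4.0165.
Mean = α/β = 49.6/12.1 = 4.0992.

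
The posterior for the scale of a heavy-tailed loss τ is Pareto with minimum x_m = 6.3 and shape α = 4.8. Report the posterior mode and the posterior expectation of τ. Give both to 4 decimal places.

MAP = 6.3000, posterior mean = 7.9579

The Pareto density is strictly decreasing on [x_m, ∞), so the mode is x_m = 6.3000.
Mean = α·x_m/(α−1) = 4.8·6.3/3.8 = 7.9579.
Right-skewed posterior ⇒ mode < mean.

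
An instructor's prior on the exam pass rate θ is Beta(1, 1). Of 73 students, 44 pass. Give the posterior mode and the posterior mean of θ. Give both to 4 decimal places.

MAP = 0.6027, posterior mean = 0.6000

Posterior: Beta(1+44, 1+29) = Beta(45, 30).
Mode = (45−1)/(45+30−2) = 44/73 = 0.6027.
Mean = 45/(45+30) = 45/75 = 0.6000.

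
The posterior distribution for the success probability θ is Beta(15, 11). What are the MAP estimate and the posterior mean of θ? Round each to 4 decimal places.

Mode = (15−1)/(15+11−2) = 14/24 = 0.5833.
Mean = 15/(15+11) = 15/26 = 0.5769.
Left-skewed posterior ⇒ mean < mode.

MAP = 0.5833, posterior mean = 0.5769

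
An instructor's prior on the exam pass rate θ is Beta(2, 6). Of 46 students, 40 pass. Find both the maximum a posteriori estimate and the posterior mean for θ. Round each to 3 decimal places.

Posterior: Beta(2+40, 6+6) = Beta(42, 12).
Mode = (42−1)/(42+12−2) = 41/52 = 0.788.
Mean = 42/(42+12) = 42/54 = 0.778.
Mode > mean: the posterior has a left tail.

MAP = 0.788, posterior mean = 0.778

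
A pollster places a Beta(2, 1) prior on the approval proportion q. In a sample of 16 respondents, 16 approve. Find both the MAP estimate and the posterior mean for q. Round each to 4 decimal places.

Posterior: Beta(2+16, 1+0) = Beta(18, 1).
Since β = 1 ≤ 1 and α > 1, the Beta density is monotone increasing on [0,1]; the mode is at 1.
Mean = 18/(18+1) = 0.9474.

MAP: 1.0000. Posterior mean: 0.9474.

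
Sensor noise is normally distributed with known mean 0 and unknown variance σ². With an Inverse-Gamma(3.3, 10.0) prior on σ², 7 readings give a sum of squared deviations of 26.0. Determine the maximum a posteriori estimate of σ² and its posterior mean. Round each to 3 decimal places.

MAP = 2.949, posterior mean = 3.966

Posterior: Inverse-Gamma(shape = 3.3+7/2 = 6.8, scale = 10.0+26.0/2 = 23.0).
Mode = β/(α+1) = 23.0/7.8 = 2.949.
Mean = β/(α−1) = 23.0/5.8 = 3.966.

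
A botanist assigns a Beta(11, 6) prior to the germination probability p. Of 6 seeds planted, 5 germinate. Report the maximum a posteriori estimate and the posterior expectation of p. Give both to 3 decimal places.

Posterior: Beta(11+5, 6+1) = Beta(16, 7).
Mode = (16−1)/(16+7−2) = 15/21 = 0.714.
Mean = 16/(16+7) = 16/23 = 0.696.
Left-skewed posterior ⇒ mean < mode.

maximum a posteriori estimate = 0.714, posterior expectation = 0.696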